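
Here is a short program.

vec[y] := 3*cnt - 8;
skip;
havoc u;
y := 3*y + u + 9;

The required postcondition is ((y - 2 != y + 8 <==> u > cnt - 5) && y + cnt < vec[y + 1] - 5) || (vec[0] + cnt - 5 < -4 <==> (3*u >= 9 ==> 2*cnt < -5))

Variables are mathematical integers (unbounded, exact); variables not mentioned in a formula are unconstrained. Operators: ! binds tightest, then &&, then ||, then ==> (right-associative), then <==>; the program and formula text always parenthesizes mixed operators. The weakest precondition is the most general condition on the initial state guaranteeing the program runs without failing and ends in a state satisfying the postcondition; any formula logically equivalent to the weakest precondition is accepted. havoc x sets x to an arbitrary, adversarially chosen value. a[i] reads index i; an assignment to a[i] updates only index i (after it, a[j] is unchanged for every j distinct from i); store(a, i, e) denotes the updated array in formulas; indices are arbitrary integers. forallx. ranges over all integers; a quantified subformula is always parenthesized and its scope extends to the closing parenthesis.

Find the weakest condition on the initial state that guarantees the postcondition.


Working backward. After the program, the postcondition ((y - 2 != y + 8 <==> u > cnt - 5) && y + cnt < vec[y + 1] - 5) || (vec[0] + cnt - 5 < -4 <==> (3*u >= 9 ==> 2*cnt < -5)) must hold; in canonical form it is (u > cnt - 5 && cnt + y < vec[y + 1] - 5) || (vec[0] + cnt < 1 <==> (3*u >= 9 ==> 2*cnt < -5)).
Before y := 3*y + u + 9: (u > cnt - 5 && cnt + u + 3*y < vec[u + 3*y + 10] - 14) || (vec[0] + cnt < 1 <==> (3*u >= 9 ==> 2*cnt < -5))
Before havoc u: forall u_1. ((u_1 > cnt - 5 && cnt + u_1 + 3*y < vec[u_1 + 3*y + 10] - 14) || (vec[0] + cnt < 1 <==> (3*u_1 >= 9 ==> 2*cnt < -5)))
Before skip: forall u_1. ((u_1 > cnt - 5 && cnt + u_1 + 3*y < vec[u_1 + 3*y + 10] - 14) || (vec[0] + cnt < 1 <==> (3*u_1 >= 9 ==> 2*cnt < -5)))
Before vec[y] := 3*cnt - 8: forall u_1. ((u_1 > cnt - 5 && cnt + u_1 + 3*y < store(vec, y, 3*cnt - 8)[u_1 + 3*y + 10] - 14) || (store(vec, y, 3*cnt - 8)[0] + cnt < 1 <==> (3*u_1 >= 9 ==> 2*cnt < -5)))
Answer: WP = forall u_1. ((u_1 > cnt - 5 && cnt + u_1 + 3*y < store(vec, y, 3*cnt - 8)[u_1 + 3*y + 10] - 14) || (store(vec, y, 3*cnt - 8)[0] + cnt < 1 <==> (3*u_1 >= 9 ==> 2*cnt < -5)))


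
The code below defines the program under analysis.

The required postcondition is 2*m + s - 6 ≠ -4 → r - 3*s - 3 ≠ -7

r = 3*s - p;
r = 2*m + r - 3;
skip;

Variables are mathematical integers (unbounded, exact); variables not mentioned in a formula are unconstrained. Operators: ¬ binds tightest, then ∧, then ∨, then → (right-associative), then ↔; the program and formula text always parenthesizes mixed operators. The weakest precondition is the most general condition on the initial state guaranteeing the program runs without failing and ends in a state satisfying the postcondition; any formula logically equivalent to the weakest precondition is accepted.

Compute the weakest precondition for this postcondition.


Working backward. After the program, the postcondition 2*m + s - 6 ≠ -4 → r - 3*s - 3 ≠ -7 must hold; in canonical form it is 2*m + s ≠ 2 → r ≠ 3*s - 4.
Before skip: 2*m + s ≠ 2 → r ≠ 3*s - 4
Before r := 2*m + r - 3: 2*m + s ≠ 2 → 2*m + r ≠ 3*s - 1
Before r := 3*s - p: 2*m + s ≠ 2 → 2*m ≠ p - 1
Answer: WP = 2*m + s ≠ 2 → 2*m ≠ p - 1


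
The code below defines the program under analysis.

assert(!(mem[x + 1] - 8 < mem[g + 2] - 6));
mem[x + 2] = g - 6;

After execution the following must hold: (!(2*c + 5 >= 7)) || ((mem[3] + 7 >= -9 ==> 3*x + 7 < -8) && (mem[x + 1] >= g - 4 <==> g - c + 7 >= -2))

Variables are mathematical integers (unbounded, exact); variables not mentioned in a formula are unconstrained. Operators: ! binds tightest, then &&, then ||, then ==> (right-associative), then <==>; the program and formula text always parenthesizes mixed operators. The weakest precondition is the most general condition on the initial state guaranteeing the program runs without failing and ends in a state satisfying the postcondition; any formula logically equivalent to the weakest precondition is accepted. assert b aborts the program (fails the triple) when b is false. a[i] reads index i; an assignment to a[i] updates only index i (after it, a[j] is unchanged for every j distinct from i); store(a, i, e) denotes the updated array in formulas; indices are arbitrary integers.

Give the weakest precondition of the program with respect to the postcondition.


Working backward. After the program, the postcondition (!(2*c + 5 >= 7)) || ((mem[3] + 7 >= -9 ==> 3*x + 7 < -8) && (mem[x + 1] >= g - 4 <==> g - c + 7 >= -2)) must hold; in canonical form it is (!(2*c >= 2)) || ((mem[3] >= -16 ==> 3*x < -15) && (mem[x + 1] >= g - 4 <==> g >= c - 9)).
Before mem[x + 2] := g - 6: (!(2*c >= 2)) || ((store(mem, x + 2, g - 6)[3] >= -16 ==> 3*x < -15) && (store(mem, x + 2, g - 6)[x + 1] >= g - 4 <==> g >= c - 9))
Before assert !(mem[x + 1] - 8 < mem[g + 2] - 6): (!(mem[x + 1] < mem[g + 2] + 2)) && ((!(2*c >= 2)) || ((store(mem, x + 2, g - 6)[3] >= -16 ==> 3*x < -15) && (store(mem, x + 2, g - 6)[x + 1] >= g - 4 <==> g >= c - 9)))
Answer: WP = (!(mem[x + 1] < mem[g + 2] + 2)) && ((!(2*c >= 2)) || ((store(mem, x + 2, g - 6)[3] >= -16 ==> 3*x < -15) && (store(mem, x + 2, g - 6)[x + 1] >= g - 4 <==> g >= c - 9)))


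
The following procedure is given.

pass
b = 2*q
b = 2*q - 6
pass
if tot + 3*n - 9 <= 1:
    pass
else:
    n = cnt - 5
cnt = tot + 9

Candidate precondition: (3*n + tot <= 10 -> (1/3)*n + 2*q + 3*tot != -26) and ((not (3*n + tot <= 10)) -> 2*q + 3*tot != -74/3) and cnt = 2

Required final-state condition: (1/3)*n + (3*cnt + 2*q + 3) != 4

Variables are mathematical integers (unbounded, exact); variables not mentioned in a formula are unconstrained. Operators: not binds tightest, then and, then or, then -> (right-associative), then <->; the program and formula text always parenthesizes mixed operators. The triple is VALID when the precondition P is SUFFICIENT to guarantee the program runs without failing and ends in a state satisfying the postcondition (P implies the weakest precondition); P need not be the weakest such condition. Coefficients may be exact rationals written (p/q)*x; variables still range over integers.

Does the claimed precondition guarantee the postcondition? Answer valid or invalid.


Working backward. After the program, the postcondition (1/3)*n + (3*cnt + 2*q + 3) != 4 must hold; in canonical form it is 3*cnt + (1/3)*n + 2*q != 1.
Before cnt := tot + 9: (1/3)*n + 2*q + 3*tot != -26
Then branch requires (1/3)*n + 2*q + 3*tot != -26; else branch requires (1/3)*cnt + 2*q + 3*tot != -73/3.
Before the if: (3*n + tot <= 10 -> (1/3)*n + 2*q + 3*tot != -26) and ((not (3*n + tot <= 10)) -> (1/3)*cnt + 2*q + 3*tot != -73/3)
Before skip: (3*n + tot <= 10 -> (1/3)*n + 2*q + 3*tot != -26) and ((not (3*n + tot <= 10)) -> (1/3)*cnt + 2*q + 3*tot != -73/3)
Before b := 2*q - 6: (3*n + tot <= 10 -> (1/3)*n + 2*q + 3*tot != -26) and ((not (3*n + tot <= 10)) -> (1/3)*cnt + 2*q + 3*tot != -73/3)
Before b := 2*q: (3*n + tot <= 10 -> (1/3)*n + 2*q + 3*tot != -26) and ((not (3*n + tot <= 10)) -> (1/3)*cnt + 2*q + 3*tot != -73/3)
Before skip: (3*n + tot <= 10 -> (1/3)*n + 2*q + 3*tot != -26) and ((not (3*n + tot <= 10)) -> (1/3)*cnt + 2*q + 3*tot != -73/3)
The weakest precondition is (3*n + tot <= 10 -> (1/3)*n + 2*q + 3*tot != -26) and ((not (3*n + tot <= 10)) -> (1/3)*cnt + 2*q + 3*tot != -73/3).
Check whether (3*n + tot <= 10 -> (1/3)*n + 2*q + 3*tot != -26) and ((not (3*n + tot <= 10)) -> 2*q + 3*tot != -74/3) and cnt = 2 implies it.
Countermodel: at the initial state cnt = 2, n = 4, q = -11, tot = -1, the precondition holds but the weakest precondition fails.
Answer: invalid


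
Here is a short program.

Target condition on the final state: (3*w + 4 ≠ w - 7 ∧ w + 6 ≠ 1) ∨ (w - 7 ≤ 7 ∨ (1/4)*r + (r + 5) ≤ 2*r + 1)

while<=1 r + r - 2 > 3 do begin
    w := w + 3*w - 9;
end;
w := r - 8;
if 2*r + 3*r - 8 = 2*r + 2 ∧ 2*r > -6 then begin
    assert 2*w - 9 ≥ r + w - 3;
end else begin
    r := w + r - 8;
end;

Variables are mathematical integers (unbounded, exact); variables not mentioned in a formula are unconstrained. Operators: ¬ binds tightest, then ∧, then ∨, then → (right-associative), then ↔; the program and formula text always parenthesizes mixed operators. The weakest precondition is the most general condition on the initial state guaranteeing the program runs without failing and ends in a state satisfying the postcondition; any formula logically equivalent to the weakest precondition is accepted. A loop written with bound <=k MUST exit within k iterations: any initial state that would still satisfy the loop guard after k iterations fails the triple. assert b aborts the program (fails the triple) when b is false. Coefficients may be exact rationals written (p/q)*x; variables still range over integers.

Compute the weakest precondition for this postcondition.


Working backward. After the program, the postcondition (3*w + 4 ≠ w - 7 ∧ w + 6 ≠ 1) ∨ (w - 7 ≤ 7 ∨ (1/4)*r + (r + 5) ≤ 2*r + 1) must hold; in canonical form it is (2*w ≠ -11 ∧ w ≠ -5) ∨ w ≤ 14 ∨ (3/4)*r ≥ 4.
Then branch requires w ≥ r + 6 ∧ ((2*w ≠ -11 ∧ w ≠ -5) ∨ w ≤ 14 ∨ (3/4)*r ≥ 4); else branch requires (2*w ≠ -11 ∧ w ≠ -5) ∨ w ≤ 14 ∨ (3/4)*r + (3/4)*w ≥ 10.
Before the if: ((3*r = 10 ∧ 2*r > -6) → (w ≥ r + 6 ∧ ((2*w ≠ -11 ∧ w ≠ -5) ∨ w ≤ 14 ∨ (3/4)*r ≥ 4))) ∧ ((¬(3*r = 10 ∧ 2*r > -6)) → ((2*w ≠ -11 ∧ w ≠ -5) ∨ w ≤ 14 ∨ (3/4)*r + (3/4)*w ≥ 10))
Before w := r - 8: (¬(3*r = 10 ∧ 2*r > -6)) ∧ ((¬(3*r = 10 ∧ 2*r > -6)) → ((2*r ≠ 5 ∧ r ≠ 3) ∨ r ≤ 22 ∨ (3/2)*r ≥ 16))
Before the loop (bound <=1), unroll the exhaustion recursion (WP_0 = exit-now case; WP_j = one more guarded iteration, up to j = 1):
  WP_0: (¬(2*r > 5)) ∧ (¬(3*r = 10 ∧ 2*r > -6)) ∧ ((¬(3*r = 10 ∧ 2*r > -6)) → ((2*r ≠ 5 ∧ r ≠ 3) ∨ r ≤ 22 ∨ (3/2)*r ≥ 16))
  WP_1: (2*r > 5 → ((¬(2*r > 5)) ∧ (¬(3*r = 10 ∧ 2*r > -6)) ∧ ((¬(3*r = 10 ∧ 2*r > -6)) → ((2*r ≠ 5 ∧ r ≠ 3) ∨ r ≤ 22 ∨ (3/2)*r ≥ 16)))) ∧ ((¬(2*r > 5)) → ((¬(3*r = 10 ∧ 2*r > -6)) ∧ ((¬(3*r = 10 ∧ 2*r > -6)) → ((2*r ≠ 5 ∧ r ≠ 3) ∨ r ≤ 22 ∨ (3/2)*r ≥ 16))))
So before the loop: (2*r > 5 → ((¬(2*r > 5)) ∧ (¬(3*r = 10 ∧ 2*r > -6)) ∧ ((¬(3*r = 10 ∧ 2*r > -6)) → ((2*r ≠ 5 ∧ r ≠ 3) ∨ r ≤ 22 ∨ (3/2)*r ≥ 16)))) ∧ ((¬(2*r > 5)) → ((¬(3*r = 10 ∧ 2*r > -6)) ∧ ((¬(3*r = 10 ∧ 2*r > -6)) → ((2*r ≠ 5 ∧ r ≠ 3) ∨ r ≤ 22 ∨ (3/2)*r ≥ 16))))
Answer: WP = (2*r > 5 → ((¬(2*r > 5)) ∧ (¬(3*r = 10 ∧ 2*r > -6)) ∧ ((¬(3*r = 10 ∧ 2*r > -6)) → ((2*r ≠ 5 ∧ r ≠ 3) ∨ r ≤ 22 ∨ (3/2)*r ≥ 16)))) ∧ ((¬(2*r > 5)) → ((¬(3*r = 10 ∧ 2*r > -6)) ∧ ((¬(3*r = 10 ∧ 2*r > -6)) → ((2*r ≠ 5 ∧ r ≠ 3) ∨ r ≤ 22 ∨ (3/2)*r ≥ 16))))


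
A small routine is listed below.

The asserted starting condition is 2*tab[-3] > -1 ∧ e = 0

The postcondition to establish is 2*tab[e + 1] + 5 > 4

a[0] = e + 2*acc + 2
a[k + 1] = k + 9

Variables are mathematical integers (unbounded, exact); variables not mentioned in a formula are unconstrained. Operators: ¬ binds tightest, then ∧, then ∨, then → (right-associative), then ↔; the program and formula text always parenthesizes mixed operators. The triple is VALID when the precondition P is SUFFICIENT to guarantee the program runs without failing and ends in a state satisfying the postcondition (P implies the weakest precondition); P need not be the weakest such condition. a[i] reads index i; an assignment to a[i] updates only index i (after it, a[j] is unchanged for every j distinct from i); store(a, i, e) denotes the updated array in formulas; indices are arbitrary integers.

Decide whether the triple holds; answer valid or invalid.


Working backward. After the program, the postcondition 2*tab[e + 1] + 5 > 4 must hold; in canonical form it is 2*tab[e + 1] > -1.
Before a[k + 1] := k + 9: 2*tab[e + 1] > -1
Before a[0] := e + 2*acc + 2: 2*tab[e + 1] > -1
The weakest precondition is 2*tab[e + 1] > -1.
Check whether 2*tab[-3] > -1 ∧ e = 0 implies it.
Countermodel: at the initial state e = 0, tab = {[-3] = 0, [1] = -1, elsewhere -1}, the precondition holds but the weakest precondition fails.
Answer: invalid


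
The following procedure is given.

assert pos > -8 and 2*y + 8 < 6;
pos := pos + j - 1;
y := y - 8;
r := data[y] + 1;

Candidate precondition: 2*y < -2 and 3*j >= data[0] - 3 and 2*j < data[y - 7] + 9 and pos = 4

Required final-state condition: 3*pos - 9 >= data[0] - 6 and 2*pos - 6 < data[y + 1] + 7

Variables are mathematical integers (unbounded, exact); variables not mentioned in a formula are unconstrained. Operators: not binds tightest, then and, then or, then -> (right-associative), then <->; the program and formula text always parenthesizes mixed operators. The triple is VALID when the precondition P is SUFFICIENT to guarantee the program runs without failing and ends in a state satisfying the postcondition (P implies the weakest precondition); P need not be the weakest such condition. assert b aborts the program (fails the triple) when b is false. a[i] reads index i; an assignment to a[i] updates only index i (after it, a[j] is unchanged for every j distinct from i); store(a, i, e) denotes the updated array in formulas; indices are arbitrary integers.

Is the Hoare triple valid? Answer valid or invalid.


Working backward. After the program, the postcondition 3*pos - 9 >= data[0] - 6 and 2*pos - 6 < data[y + 1] + 7 must hold; in canonical form it is 3*pos >= data[0] + 3 and 2*pos < data[y + 1] + 13.
Before r := data[y] + 1: 3*pos >= data[0] + 3 and 2*pos < data[y + 1] + 13
Before y := y - 8: 3*pos >= data[0] + 3 and 2*pos < data[y - 7] + 13
Before pos := pos + j - 1: 3*j + 3*pos >= data[0] + 6 and 2*j + 2*pos < data[y - 7] + 15
Before assert pos > -8 and 2*y + 8 < 6: pos > -8 and 2*y < -2 and 3*j + 3*pos >= data[0] + 6 and 2*j + 2*pos < data[y - 7] + 15
The weakest precondition is pos > -8 and 2*y < -2 and 3*j + 3*pos >= data[0] + 6 and 2*j + 2*pos < data[y - 7] + 15.
Check whether 2*y < -2 and 3*j >= data[0] - 3 and 2*j < data[y - 7] + 9 and pos = 4 implies it.
Countermodel: at the initial state data = {[-9] = -7, [0] = -15215, elsewhere -7}, j = 0, pos = 4, y = -2, the precondition holds but the weakest precondition fails.
Answer: invalid


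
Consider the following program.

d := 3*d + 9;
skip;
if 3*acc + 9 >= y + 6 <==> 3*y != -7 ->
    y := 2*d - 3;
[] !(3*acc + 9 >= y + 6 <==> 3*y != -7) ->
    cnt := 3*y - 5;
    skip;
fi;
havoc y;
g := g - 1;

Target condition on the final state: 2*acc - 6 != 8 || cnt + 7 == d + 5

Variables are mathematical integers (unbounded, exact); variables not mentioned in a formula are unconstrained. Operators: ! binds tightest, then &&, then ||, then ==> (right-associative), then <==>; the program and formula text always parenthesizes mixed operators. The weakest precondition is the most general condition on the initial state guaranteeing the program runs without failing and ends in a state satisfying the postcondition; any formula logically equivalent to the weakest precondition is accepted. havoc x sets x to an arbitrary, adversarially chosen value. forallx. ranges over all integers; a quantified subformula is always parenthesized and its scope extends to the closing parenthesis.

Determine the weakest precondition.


Working backward. After the program, the postcondition 2*acc - 6 != 8 || cnt + 7 == d + 5 must hold; in canonical form it is 2*acc != 14 || cnt == d - 2.
Before g := g - 1: 2*acc != 14 || cnt == d - 2
Before havoc y: 2*acc != 14 || cnt == d - 2
Then branch requires 2*acc != 14 || cnt == d - 2; else branch requires 2*acc != 14 || 3*y == d + 3.
Before the if: ((3*acc >= y - 3 <==> 3*y != -7) ==> (2*acc != 14 || cnt == d - 2)) && ((!(3*acc >= y - 3 <==> 3*y != -7)) ==> (2*acc != 14 || 3*y == d + 3))
Before skip: ((3*acc >= y - 3 <==> 3*y != -7) ==> (2*acc != 14 || cnt == d - 2)) && ((!(3*acc >= y - 3 <==> 3*y != -7)) ==> (2*acc != 14 || 3*y == d + 3))
Before d := 3*d + 9: ((3*acc >= y - 3 <==> 3*y != -7) ==> (2*acc != 14 || cnt == 3*d + 7)) && ((!(3*acc >= y - 3 <==> 3*y != -7)) ==> (2*acc != 14 || 3*y == 3*d + 12))
Answer: WP = ((3*acc >= y - 3 <==> 3*y != -7) ==> (2*acc != 14 || cnt == 3*d + 7)) && ((!(3*acc >= y - 3 <==> 3*y != -7)) ==> (2*acc != 14 || 3*y == 3*d + 12))


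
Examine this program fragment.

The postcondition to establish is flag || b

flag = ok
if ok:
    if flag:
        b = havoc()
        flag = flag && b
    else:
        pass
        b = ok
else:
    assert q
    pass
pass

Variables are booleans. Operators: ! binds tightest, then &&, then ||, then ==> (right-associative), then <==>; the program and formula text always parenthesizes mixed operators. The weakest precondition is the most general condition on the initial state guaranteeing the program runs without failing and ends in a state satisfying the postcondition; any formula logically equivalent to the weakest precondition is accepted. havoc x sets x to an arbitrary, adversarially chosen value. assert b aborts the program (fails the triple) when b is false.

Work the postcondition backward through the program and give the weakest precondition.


Working backward. After the program, flag || b must hold.
Before skip: flag || b
Then branch requires (!flag) && ((!flag) ==> (flag || ok)); else branch requires q && (flag || b).
Before the if: (ok ==> ((!flag) && ((!flag) ==> (flag || ok)))) && ((!ok) ==> (q && (flag || b)))
Before flag := ok: (ok ==> ((!ok) && ((!ok) ==> ok))) && ((!ok) ==> (q && (ok || b)))
Answer: WP = (ok ==> ((!ok) && ((!ok) ==> ok))) && ((!ok) ==> (q && (ok || b)))


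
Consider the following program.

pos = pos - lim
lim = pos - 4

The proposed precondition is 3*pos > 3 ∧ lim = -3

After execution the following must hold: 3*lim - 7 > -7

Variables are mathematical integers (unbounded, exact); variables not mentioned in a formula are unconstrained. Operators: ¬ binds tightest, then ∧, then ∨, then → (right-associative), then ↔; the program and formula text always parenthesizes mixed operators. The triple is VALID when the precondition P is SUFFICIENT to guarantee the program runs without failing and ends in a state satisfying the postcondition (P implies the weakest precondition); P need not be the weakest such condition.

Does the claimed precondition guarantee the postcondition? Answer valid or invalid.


Working backward. After the program, the postcondition 3*lim - 7 > -7 must hold; in canonical form it is 3*lim > 0.
Before lim := pos - 4: 3*pos > 12
Before pos := pos - lim: 3*pos > 3*lim + 12
The weakest precondition is 3*pos > 3*lim + 12.
Check whether 3*pos > 3 ∧ lim = -3 implies it.
Every state satisfying the precondition satisfies the weakest precondition: the implication holds.
Answer: valid


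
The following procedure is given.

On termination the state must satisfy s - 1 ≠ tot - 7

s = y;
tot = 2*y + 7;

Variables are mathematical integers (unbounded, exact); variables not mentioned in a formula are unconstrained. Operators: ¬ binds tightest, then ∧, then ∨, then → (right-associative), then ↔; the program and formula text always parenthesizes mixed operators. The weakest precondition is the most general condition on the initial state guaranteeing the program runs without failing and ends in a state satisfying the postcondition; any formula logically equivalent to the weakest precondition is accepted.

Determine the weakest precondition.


Working backward. After the program, the postcondition s - 1 ≠ tot - 7 must hold; in canonical form it is s ≠ tot - 6.
Before tot := 2*y + 7: s ≠ 2*y + 1
Before s := y: y ≠ -1
Answer: WP = y ≠ -1


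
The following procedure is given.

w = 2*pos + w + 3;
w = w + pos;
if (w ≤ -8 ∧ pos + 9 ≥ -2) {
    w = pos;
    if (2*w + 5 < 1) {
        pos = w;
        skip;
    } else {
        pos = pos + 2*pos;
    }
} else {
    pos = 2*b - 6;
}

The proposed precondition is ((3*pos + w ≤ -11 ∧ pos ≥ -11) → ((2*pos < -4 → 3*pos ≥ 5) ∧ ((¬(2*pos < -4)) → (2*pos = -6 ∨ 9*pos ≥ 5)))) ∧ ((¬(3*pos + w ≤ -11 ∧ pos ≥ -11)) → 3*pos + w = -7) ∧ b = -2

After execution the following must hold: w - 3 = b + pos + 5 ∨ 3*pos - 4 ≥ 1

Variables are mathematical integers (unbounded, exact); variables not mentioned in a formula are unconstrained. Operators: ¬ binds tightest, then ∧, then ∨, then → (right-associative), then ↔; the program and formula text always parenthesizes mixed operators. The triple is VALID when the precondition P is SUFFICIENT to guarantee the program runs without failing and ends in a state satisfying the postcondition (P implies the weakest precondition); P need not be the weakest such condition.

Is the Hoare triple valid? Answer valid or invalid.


Working backward. After the program, the postcondition w - 3 = b + pos + 5 ∨ 3*pos - 4 ≥ 1 must hold; in canonical form it is w = b + pos + 8 ∨ 3*pos ≥ 5.
Then branch requires (2*pos < -4 → (b = -8 ∨ 3*pos ≥ 5)) ∧ ((¬(2*pos < -4)) → (b + 2*pos = -8 ∨ 9*pos ≥ 5)); else branch requires w = 3*b + 2 ∨ 6*b ≥ 23.
Before the if: ((w ≤ -8 ∧ pos ≥ -11) → ((2*pos < -4 → (b = -8 ∨ 3*pos ≥ 5)) ∧ ((¬(2*pos < -4)) → (b + 2*pos = -8 ∨ 9*pos ≥ 5)))) ∧ ((¬(w ≤ -8 ∧ pos ≥ -11)) → (w = 3*b + 2 ∨ 6*b ≥ 23))
Before w := w + pos: ((pos + w ≤ -8 ∧ pos ≥ -11) → ((2*pos < -4 → (b = -8 ∨ 3*pos ≥ 5)) ∧ ((¬(2*pos < -4)) → (b + 2*pos = -8 ∨ 9*pos ≥ 5)))) ∧ ((¬(pos + w ≤ -8 ∧ pos ≥ -11)) → (pos + w = 3*b + 2 ∨ 6*b ≥ 23))
Before w := 2*pos + w + 3: ((3*pos + w ≤ -11 ∧ pos ≥ -11) → ((2*pos < -4 → (b = -8 ∨ 3*pos ≥ 5)) ∧ ((¬(2*pos < -4)) → (b + 2*pos = -8 ∨ 9*pos ≥ 5)))) ∧ ((¬(3*pos + w ≤ -11 ∧ pos ≥ -11)) → (3*pos + w = 3*b - 1 ∨ 6*b ≥ 23))
The weakest precondition is ((3*pos + w ≤ -11 ∧ pos ≥ -11) → ((2*pos < -4 → (b = -8 ∨ 3*pos ≥ 5)) ∧ ((¬(2*pos < -4)) → (b + 2*pos = -8 ∨ 9*pos ≥ 5)))) ∧ ((¬(3*pos + w ≤ -11 ∧ pos ≥ -11)) → (3*pos + w = 3*b - 1 ∨ 6*b ≥ 23)).
Check whether ((3*pos + w ≤ -11 ∧ pos ≥ -11) → ((2*pos < -4 → 3*pos ≥ 5) ∧ ((¬(2*pos < -4)) → (2*pos = -6 ∨ 9*pos ≥ 5)))) ∧ ((¬(3*pos + w ≤ -11 ∧ pos ≥ -11)) → 3*pos + w = -7) ∧ b = -2 implies it.
Every state satisfying the precondition satisfies the weakest precondition: the implication holds.
Answer: valid


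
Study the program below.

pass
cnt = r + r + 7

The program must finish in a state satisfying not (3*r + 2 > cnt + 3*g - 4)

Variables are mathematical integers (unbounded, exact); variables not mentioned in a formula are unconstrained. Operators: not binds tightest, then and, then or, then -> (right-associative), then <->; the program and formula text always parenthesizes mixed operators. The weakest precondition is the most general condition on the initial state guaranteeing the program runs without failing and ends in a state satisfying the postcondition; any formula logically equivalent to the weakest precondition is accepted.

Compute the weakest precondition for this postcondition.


Working backward. After the program, the postcondition not (3*r + 2 > cnt + 3*g - 4) must hold; in canonical form it is not (3*r > cnt + 3*g - 6).
Before cnt := r + r + 7: not (r > 3*g + 1)
Before skip: not (r > 3*g + 1)
Answer: WP = not (r > 3*g + 1)


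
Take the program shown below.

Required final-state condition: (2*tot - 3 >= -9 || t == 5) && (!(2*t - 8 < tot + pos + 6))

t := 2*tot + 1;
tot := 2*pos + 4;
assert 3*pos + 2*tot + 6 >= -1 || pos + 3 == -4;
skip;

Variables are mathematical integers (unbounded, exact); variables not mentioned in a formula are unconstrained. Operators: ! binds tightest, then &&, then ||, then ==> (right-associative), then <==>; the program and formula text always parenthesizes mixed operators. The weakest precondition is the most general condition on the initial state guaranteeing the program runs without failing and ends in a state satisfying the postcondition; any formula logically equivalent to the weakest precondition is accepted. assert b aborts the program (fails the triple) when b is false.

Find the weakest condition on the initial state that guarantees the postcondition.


Working backward. After the program, the postcondition (2*tot - 3 >= -9 || t == 5) && (!(2*t - 8 < tot + pos + 6)) must hold; in canonical form it is (2*tot >= -6 || t == 5) && (!(2*t < pos + tot + 14)).
Before skip: (2*tot >= -6 || t == 5) && (!(2*t < pos + tot + 14))
Before assert 3*pos + 2*tot + 6 >= -1 || pos + 3 == -4: (3*pos + 2*tot >= -7 || pos == -7) && (2*tot >= -6 || t == 5) && (!(2*t < pos + tot + 14))
Before tot := 2*pos + 4: (7*pos >= -15 || pos == -7) && (4*pos >= -14 || t == 5) && (!(2*t < 3*pos + 18))
Before t := 2*tot + 1: (7*pos >= -15 || pos == -7) && (4*pos >= -14 || 2*tot == 4) && (!(4*tot < 3*pos + 16))
Answer: WP = (7*pos >= -15 || pos == -7) && (4*pos >= -14 || 2*tot == 4) && (!(4*tot < 3*pos + 16))


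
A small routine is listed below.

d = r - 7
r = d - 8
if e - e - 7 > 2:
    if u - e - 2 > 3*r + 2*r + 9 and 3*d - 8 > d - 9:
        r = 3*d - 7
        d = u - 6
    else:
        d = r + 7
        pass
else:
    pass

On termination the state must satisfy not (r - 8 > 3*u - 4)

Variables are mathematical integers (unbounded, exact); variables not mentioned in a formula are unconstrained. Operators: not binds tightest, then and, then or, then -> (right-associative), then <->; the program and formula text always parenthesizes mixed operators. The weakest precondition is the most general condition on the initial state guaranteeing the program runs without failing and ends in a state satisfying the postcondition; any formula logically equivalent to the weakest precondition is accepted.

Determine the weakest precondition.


Working backward. After the program, the postcondition not (r - 8 > 3*u - 4) must hold; in canonical form it is not (r > 3*u + 4).
Then branch requires ((u > e + 5*r + 11 and 2*d > -1) -> (not (3*d > 3*u + 11))) and ((not (u > e + 5*r + 11 and 2*d > -1)) -> (not (r > 3*u + 4))); else branch requires not (r > 3*u + 4).
Before the if: not (r > 3*u + 4)
Before r := d - 8: not (d > 3*u + 12)
Before d := r - 7: not (r > 3*u + 19)
Answer: WP = not (r > 3*u + 19)


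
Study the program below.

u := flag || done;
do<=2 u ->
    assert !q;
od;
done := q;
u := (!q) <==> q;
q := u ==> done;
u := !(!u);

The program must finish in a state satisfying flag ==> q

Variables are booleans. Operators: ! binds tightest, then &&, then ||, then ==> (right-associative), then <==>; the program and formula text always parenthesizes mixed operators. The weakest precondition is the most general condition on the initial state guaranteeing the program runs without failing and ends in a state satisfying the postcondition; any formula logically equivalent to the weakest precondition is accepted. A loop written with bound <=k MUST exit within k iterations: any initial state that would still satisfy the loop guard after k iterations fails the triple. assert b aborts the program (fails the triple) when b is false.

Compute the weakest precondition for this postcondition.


Working backward. After the program, flag ==> q must hold.
Before u := !(!u): flag ==> q
Before q := u ==> done: flag ==> (u ==> done)
Before u := (!q) <==> q: flag ==> (((!q) <==> q) ==> done)
Before done := q: flag ==> (((!q) <==> q) ==> q)
Before the loop (bound <=2), unroll the exhaustion recursion (WP_0 = exit-now case; WP_j = one more guarded iteration, up to j = 2):
  WP_0: (!u) && (flag ==> (((!q) <==> q) ==> q))
  WP_1: (u ==> ((!q) && (!u) && (flag ==> (((!q) <==> q) ==> q)))) && ((!u) ==> (flag ==> (((!q) <==> q) ==> q)))
  WP_2: (u ==> ((!q) && (u ==> ((!q) && (!u) && (flag ==> (((!q) <==> q) ==> q)))) && ((!u) ==> (flag ==> (((!q) <==> q) ==> q))))) && ((!u) ==> (flag ==> (((!q) <==> q) ==> q)))
So before the loop: (u ==> ((!q) && (u ==> ((!q) && (!u) && (flag ==> (((!q) <==> q) ==> q)))) && ((!u) ==> (flag ==> (((!q) <==> q) ==> q))))) && ((!u) ==> (flag ==> (((!q) <==> q) ==> q)))
Before u := flag || done: ((flag || done) ==> ((!q) && ((flag || done) ==> ((!q) && (!(flag || done)) && (flag ==> (((!q) <==> q) ==> q)))) && ((!(flag || done)) ==> (flag ==> (((!q) <==> q) ==> q))))) && ((!(flag || done)) ==> (flag ==> (((!q) <==> q) ==> q)))
Answer: WP = ((flag || done) ==> ((!q) && ((flag || done) ==> ((!q) && (!(flag || done)) && (flag ==> (((!q) <==> q) ==> q)))) && ((!(flag || done)) ==> (flag ==> (((!q) <==> q) ==> q))))) && ((!(flag || done)) ==> (flag ==> (((!q) <==> q) ==> q)))


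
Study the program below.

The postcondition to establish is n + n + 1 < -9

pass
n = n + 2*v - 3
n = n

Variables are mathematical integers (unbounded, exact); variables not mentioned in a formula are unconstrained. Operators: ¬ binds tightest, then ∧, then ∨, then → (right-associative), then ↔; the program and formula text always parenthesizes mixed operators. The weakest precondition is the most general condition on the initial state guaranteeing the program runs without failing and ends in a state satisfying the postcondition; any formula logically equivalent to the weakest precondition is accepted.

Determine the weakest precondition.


Working backward. After the program, the postcondition n + n + 1 < -9 must hold; in canonical form it is 2*n < -10.
Before n := n: 2*n < -10
Before n := n + 2*v - 3: 2*n + 4*v < -4
Before skip: 2*n + 4*v < -4
Answer: WP = 2*n + 4*v < -4


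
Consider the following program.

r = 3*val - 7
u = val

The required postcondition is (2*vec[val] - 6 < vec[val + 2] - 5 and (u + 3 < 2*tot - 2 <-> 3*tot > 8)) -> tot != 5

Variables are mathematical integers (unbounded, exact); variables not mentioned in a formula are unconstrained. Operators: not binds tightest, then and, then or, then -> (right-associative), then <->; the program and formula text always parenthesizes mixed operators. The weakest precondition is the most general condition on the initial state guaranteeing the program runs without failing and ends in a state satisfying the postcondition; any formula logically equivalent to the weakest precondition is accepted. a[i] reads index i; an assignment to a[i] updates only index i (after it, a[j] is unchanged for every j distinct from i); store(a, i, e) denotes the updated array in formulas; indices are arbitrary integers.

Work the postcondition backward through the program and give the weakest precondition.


Working backward. After the program, the postcondition (2*vec[val] - 6 < vec[val + 2] - 5 and (u + 3 < 2*tot - 2 <-> 3*tot > 8)) -> tot != 5 must hold; in canonical form it is (2*vec[val] < vec[val + 2] + 1 and (u < 2*tot - 5 <-> 3*tot > 8)) -> tot != 5.
Before u := val: (2*vec[val] < vec[val + 2] + 1 and (val < 2*tot - 5 <-> 3*tot > 8)) -> tot != 5
Before r := 3*val - 7: (2*vec[val] < vec[val + 2] + 1 and (val < 2*tot - 5 <-> 3*tot > 8)) -> tot != 5
Answer: WP = (2*vec[val] < vec[val + 2] + 1 and (val < 2*tot - 5 <-> 3*tot > 8)) -> tot != 5


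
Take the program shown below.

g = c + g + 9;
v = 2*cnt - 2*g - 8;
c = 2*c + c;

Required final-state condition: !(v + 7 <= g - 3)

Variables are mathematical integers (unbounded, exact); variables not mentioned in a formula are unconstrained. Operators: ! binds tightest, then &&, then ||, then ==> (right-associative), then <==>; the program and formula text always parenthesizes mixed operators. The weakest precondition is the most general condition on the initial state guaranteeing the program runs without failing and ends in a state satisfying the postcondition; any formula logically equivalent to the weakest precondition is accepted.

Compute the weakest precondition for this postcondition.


Working backward. After the program, the postcondition !(v + 7 <= g - 3) must hold; in canonical form it is !(v <= g - 10).
Before c := 2*c + c: !(v <= g - 10)
Before v := 2*cnt - 2*g - 8: !(2*cnt <= 3*g - 2)
Before g := c + g + 9: !(2*cnt <= 3*c + 3*g + 25)
Answer: WP = !(2*cnt <= 3*c + 3*g + 25)


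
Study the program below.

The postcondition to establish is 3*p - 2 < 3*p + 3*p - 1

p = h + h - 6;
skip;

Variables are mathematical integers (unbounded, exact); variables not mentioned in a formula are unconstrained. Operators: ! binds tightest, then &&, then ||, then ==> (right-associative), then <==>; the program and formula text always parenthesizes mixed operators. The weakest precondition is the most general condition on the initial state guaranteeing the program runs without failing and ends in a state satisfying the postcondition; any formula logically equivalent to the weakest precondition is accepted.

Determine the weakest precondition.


Working backward. After the program, the postcondition 3*p - 2 < 3*p + 3*p - 1 must hold; in canonical form it is 3*p > -1.
Before skip: 3*p > -1
Before p := h + h - 6: 6*h > 17
Answer: WP = 6*h > 17


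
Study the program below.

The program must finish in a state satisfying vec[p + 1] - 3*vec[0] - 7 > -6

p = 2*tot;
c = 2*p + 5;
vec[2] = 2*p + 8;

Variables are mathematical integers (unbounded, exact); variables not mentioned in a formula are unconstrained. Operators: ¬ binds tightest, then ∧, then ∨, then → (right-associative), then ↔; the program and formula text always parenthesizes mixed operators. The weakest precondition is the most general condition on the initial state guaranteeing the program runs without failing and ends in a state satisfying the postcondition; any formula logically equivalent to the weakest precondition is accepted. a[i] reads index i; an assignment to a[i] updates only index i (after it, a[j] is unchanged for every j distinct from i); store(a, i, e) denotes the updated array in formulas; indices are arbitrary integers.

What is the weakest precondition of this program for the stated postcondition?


Working backward. After the program, the postcondition vec[p + 1] - 3*vec[0] - 7 > -6 must hold; in canonical form it is vec[p + 1] > 3*vec[0] + 1.
Before vec[2] := 2*p + 8: store(vec, 2, 2*p + 8)[p + 1] > 3*vec[0] + 1
Before c := 2*p + 5: store(vec, 2, 2*p + 8)[p + 1] > 3*vec[0] + 1
Before p := 2*tot: store(vec, 2, 4*tot + 8)[2*tot + 1] > 3*vec[0] + 1
Answer: WP = store(vec, 2, 4*tot + 8)[2*tot + 1] > 3*vec[0] + 1


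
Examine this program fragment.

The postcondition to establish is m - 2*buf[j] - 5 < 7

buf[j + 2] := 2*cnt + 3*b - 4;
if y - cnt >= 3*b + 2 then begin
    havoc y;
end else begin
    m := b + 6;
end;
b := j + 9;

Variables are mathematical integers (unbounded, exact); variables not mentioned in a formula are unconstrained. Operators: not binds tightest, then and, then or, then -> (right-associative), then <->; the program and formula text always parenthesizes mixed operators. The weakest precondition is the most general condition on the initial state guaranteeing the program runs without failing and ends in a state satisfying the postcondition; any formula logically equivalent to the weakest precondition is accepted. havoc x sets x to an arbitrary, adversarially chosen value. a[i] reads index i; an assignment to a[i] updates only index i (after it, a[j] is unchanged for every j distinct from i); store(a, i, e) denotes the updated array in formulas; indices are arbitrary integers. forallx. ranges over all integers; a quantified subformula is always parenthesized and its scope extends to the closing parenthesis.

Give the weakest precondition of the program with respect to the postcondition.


Working backward. After the program, the postcondition m - 2*buf[j] - 5 < 7 must hold; in canonical form it is m < 2*buf[j] + 12.
Before b := j + 9: m < 2*buf[j] + 12
Then branch requires m < 2*buf[j] + 12; else branch requires b < 2*buf[j] + 6.
Before the if: (y >= 3*b + cnt + 2 -> m < 2*buf[j] + 12) and ((not (y >= 3*b + cnt + 2)) -> b < 2*buf[j] + 6)
Before buf[j + 2] := 2*cnt + 3*b - 4: (y >= 3*b + cnt + 2 -> m < 2*store(buf, j + 2, 3*b + 2*cnt - 4)[j] + 12) and ((not (y >= 3*b + cnt + 2)) -> b < 2*store(buf, j + 2, 3*b + 2*cnt - 4)[j] + 6)
Answer: WP = (y >= 3*b + cnt + 2 -> m < 2*store(buf, j + 2, 3*b + 2*cnt - 4)[j] + 12) and ((not (y >= 3*b + cnt + 2)) -> b < 2*store(buf, j + 2, 3*b + 2*cnt - 4)[j] + 6)


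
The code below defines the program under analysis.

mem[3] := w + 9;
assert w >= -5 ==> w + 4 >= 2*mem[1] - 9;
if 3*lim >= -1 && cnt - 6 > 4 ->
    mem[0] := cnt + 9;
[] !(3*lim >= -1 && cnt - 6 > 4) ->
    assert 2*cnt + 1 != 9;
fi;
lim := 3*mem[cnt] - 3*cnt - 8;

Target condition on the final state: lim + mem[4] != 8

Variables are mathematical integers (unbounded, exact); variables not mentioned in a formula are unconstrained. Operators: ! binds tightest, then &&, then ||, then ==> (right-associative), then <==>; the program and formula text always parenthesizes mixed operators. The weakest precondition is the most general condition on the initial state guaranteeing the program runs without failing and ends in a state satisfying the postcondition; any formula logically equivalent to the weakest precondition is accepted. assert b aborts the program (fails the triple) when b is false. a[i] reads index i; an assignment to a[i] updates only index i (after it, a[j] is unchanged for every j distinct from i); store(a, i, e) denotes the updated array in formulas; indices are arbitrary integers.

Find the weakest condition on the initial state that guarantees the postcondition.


Working backward. After the program, the postcondition lim + mem[4] != 8 must hold; in canonical form it is mem[4] + lim != 8.
Before lim := 3*mem[cnt] - 3*cnt - 8: mem[4] + 3*mem[cnt] != 3*cnt + 16
Then branch requires mem[4] + 3*store(mem, 0, cnt + 9)[cnt] != 3*cnt + 16; else branch requires 2*cnt != 8 && mem[4] + 3*mem[cnt] != 3*cnt + 16.
Before the if: ((3*lim >= -1 && cnt > 10) ==> mem[4] + 3*store(mem, 0, cnt + 9)[cnt] != 3*cnt + 16) && ((!(3*lim >= -1 && cnt > 10)) ==> (2*cnt != 8 && mem[4] + 3*mem[cnt] != 3*cnt + 16))
Before assert w >= -5 ==> w + 4 >= 2*mem[1] - 9: (w >= -5 ==> w >= 2*mem[1] - 13) && ((3*lim >= -1 && cnt > 10) ==> mem[4] + 3*store(mem, 0, cnt + 9)[cnt] != 3*cnt + 16) && ((!(3*lim >= -1 && cnt > 10)) ==> (2*cnt != 8 && mem[4] + 3*mem[cnt] != 3*cnt + 16))
Before mem[3] := w + 9: (w >= -5 ==> w >= 2*mem[1] - 13) && ((3*lim >= -1 && cnt > 10) ==> mem[4] + 3*store(store(mem, 3, w + 9), 0, cnt + 9)[cnt] != 3*cnt + 16) && ((!(3*lim >= -1 && cnt > 10)) ==> (2*cnt != 8 && mem[4] + 3*store(mem, 3, w + 9)[cnt] != 3*cnt + 16))
Answer: WP = (w >= -5 ==> w >= 2*mem[1] - 13) && ((3*lim >= -1 && cnt > 10) ==> mem[4] + 3*store(store(mem, 3, w + 9), 0, cnt + 9)[cnt] != 3*cnt + 16) && ((!(3*lim >= -1 && cnt > 10)) ==> (2*cnt != 8 && mem[4] + 3*store(mem, 3, w + 9)[cnt] != 3*cnt + 16))


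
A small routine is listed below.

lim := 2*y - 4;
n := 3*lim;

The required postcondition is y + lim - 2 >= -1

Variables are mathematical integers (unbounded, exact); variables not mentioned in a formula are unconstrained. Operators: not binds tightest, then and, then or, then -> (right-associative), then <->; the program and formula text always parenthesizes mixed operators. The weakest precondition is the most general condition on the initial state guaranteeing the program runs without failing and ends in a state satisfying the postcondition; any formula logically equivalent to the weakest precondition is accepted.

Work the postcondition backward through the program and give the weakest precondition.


Working backward. After the program, the postcondition y + lim - 2 >= -1 must hold; in canonical form it is lim + y >= 1.
Before n := 3*lim: lim + y >= 1
Before lim := 2*y - 4: 3*y >= 5
Answer: WP = 3*y >= 5


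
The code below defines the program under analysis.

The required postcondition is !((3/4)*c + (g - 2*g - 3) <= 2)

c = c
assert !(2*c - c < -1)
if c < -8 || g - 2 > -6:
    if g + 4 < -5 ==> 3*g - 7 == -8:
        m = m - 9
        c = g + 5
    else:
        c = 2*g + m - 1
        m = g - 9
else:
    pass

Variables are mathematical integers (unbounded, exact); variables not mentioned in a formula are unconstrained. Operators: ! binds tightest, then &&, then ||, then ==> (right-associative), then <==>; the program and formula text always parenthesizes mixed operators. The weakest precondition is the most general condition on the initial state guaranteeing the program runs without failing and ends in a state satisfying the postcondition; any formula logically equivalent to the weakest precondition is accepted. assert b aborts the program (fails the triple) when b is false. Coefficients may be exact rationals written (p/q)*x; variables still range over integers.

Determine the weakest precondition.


Working backward. After the program, the postcondition !((3/4)*c + (g - 2*g - 3) <= 2) must hold; in canonical form it is !((3/4)*c <= g + 5).
Then branch requires ((g < -9 ==> 3*g == -1) ==> (!((1/4)*g >= -5/4))) && ((!(g < -9 ==> 3*g == -1)) ==> (!((1/2)*g + (3/4)*m <= 23/4))); else branch requires !((3/4)*c <= g + 5).
Before the if: ((c < -8 || g > -4) ==> (((g < -9 ==> 3*g == -1) ==> (!((1/4)*g >= -5/4))) && ((!(g < -9 ==> 3*g == -1)) ==> (!((1/2)*g + (3/4)*m <= 23/4))))) && ((!(c < -8 || g > -4)) ==> (!((3/4)*c <= g + 5)))
Before assert !(2*c - c < -1): (!(c < -1)) && ((c < -8 || g > -4) ==> (((g < -9 ==> 3*g == -1) ==> (!((1/4)*g >= -5/4))) && ((!(g < -9 ==> 3*g == -1)) ==> (!((1/2)*g + (3/4)*m <= 23/4))))) && ((!(c < -8 || g > -4)) ==> (!((3/4)*c <= g + 5)))
Before c := c: (!(c < -1)) && ((c < -8 || g > -4) ==> (((g < -9 ==> 3*g == -1) ==> (!((1/4)*g >= -5/4))) && ((!(g < -9 ==> 3*g == -1)) ==> (!((1/2)*g + (3/4)*m <= 23/4))))) && ((!(c < -8 || g > -4)) ==> (!((3/4)*c <= g + 5)))
Answer: WP = (!(c < -1)) && ((c < -8 || g > -4) ==> (((g < -9 ==> 3*g == -1) ==> (!((1/4)*g >= -5/4))) && ((!(g < -9 ==> 3*g == -1)) ==> (!((1/2)*g + (3/4)*m <= 23/4))))) && ((!(c < -8 || g > -4)) ==> (!((3/4)*c <= g + 5)))
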